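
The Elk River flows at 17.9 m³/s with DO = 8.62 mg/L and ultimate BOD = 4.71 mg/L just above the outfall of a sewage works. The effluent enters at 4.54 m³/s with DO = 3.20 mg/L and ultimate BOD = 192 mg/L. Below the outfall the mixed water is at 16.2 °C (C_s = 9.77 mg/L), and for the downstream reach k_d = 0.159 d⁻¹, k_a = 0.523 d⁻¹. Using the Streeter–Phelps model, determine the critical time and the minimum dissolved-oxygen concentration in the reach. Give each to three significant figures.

Mixed DO = (17.9×8.62 + 4.54×3.20)/(17.9+4.54) = 168.8/22.44 = 7.523 mg/L.
Mixed L₀ = (17.9×4.71 + 4.54×192)/(22.44) = 956.0/22.44 = 42.60 mg/L.
Initial deficit D₀ = C_s − DO₀ = 9.77 − 7.523 = 2.247 mg/L.
t_c = (1/0.3640) ln[(0.523/0.159)(1 − 2.247×0.3640/(0.159×42.60))] = 2.747 × ln(2.892) = 2.918 d.
D_c = (0.159/0.523) × 42.60 × e^(−0.159×2.918) = 0.3040 × 42.60 × 0.6288 = 8.144 mg/L.
Minimum DO = 9.77 − 8.144 = 1.626 mg/L.

t_c ≈ 2.92 d; minimum DO ≈ 1.63 mg/L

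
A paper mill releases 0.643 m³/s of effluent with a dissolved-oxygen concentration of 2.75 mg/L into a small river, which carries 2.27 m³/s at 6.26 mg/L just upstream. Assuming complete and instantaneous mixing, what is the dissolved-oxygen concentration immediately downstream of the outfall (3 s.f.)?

5.49 mg/L

Flow-weighted mixing: C = (Q_r C_r + Q_w C_w)/(Q_r + Q_w)
= (2.27×6.26 + 0.643×2.75)/(2.27 + 0.643) = 15.98/2.913 = 5.485 mg/L.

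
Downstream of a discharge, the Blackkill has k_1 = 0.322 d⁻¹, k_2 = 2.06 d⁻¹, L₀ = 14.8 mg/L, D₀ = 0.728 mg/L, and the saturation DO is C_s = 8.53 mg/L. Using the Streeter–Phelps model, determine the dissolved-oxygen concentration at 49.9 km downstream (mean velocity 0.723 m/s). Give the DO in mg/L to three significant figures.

DO ≈ 6.80 mg/L

Travel time t = x/v = 49.9 km / (0.723 m/s) = 49900 m / 0.723 m/s = 69020 s = 0.7988 d.
k_1 L₀/(k_2−k_1) = 0.322×14.8/(2.06−0.322) = 4.766/1.738 = 2.742 mg/L.
e^(−k_1 t) = e^(−0.322×0.7988) = 0.7732; e^(−k_2 t) = e^(−2.06×0.7988) = 0.1929.
D = 2.742 × (0.7732 − 0.1929) + 0.728 × 0.1929 = 1.591 + 0.1404 = 1.732 mg/L.
DO = C_s − D = 8.53 − 1.732 = 6.798 mg/L.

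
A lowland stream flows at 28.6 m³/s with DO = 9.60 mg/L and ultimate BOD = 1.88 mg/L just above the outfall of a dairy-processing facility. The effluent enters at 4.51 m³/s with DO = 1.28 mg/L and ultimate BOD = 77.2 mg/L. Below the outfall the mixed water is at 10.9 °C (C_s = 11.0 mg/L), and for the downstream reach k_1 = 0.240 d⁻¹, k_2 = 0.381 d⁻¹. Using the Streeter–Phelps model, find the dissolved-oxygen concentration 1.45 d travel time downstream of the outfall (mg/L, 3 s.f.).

Mixed DO = (28.6×9.60 + 4.51×1.28)/(28.6+4.51) = 280.3/33.11 = 8.467 mg/L.
Mixed L₀ = (28.6×1.88 + 4.51×77.2)/(33.11) = 401.9/33.11 = 12.14 mg/L.
Initial deficit D₀ = C_s − DO₀ = 11.0 − 8.467 = 2.533 mg/L.
D(1.45) = [0.240×12.14/(0.381−0.240)](e^(−0.240×1.45) − e^(−0.381×1.45)) + 2.533 e^(−0.381×1.45)
= 20.66 × (0.7061 − 0.5755) + 2.533 × 0.5755 = 4.156 mg/L.
DO = 11.0 − 4.156 = 6.844 mg/L.

DO ≈ 6.84 mg/L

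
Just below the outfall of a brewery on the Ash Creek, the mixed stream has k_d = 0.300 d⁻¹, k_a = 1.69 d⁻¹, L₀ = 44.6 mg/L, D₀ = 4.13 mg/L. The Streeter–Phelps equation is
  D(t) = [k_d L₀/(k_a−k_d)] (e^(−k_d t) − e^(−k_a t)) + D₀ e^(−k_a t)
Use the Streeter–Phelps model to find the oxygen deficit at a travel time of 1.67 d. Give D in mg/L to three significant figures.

k_d L₀/(k_a−k_d) = 0.300×44.6/(1.69−0.300) = 13.38/1.390 = 9.626 mg/L.
e^(−k_d t) = e^(−0.300×1.670) = 0.6059; e^(−k_a t) = e^(−1.69×1.670) = 0.05947.
D = 9.626 × (0.6059 − 0.05947) + 4.13 × 0.05947 = 5.260 + 0.2456 = 5.506 mg/L.

D ≈ 5.51 mg/L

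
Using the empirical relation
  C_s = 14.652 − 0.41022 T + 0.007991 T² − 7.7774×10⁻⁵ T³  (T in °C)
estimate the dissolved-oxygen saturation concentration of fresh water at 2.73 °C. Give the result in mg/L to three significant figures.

C_s ≈ 13.6 mg/L

C_s = 14.652 − 0.41022×2.73 + 0.007991×2.73² − 7.7774×10⁻⁵×2.73³ = 13.59 mg/L.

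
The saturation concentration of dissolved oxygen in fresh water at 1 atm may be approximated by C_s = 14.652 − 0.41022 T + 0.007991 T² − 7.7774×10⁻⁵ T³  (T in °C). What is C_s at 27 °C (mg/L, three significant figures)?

C_s ≈ 7.87 mg/L

C_s = 14.652 − 0.41022×27 + 0.007991×27² − 7.7774×10⁻⁵×27³ = 7.871 mg/L.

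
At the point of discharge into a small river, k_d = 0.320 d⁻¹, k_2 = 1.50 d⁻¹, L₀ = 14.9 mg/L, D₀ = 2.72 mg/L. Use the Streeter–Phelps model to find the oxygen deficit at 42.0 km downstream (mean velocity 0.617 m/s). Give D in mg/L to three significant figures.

D ≈ 2.74 mg/L

Travel time t = x/v = 42.0 km / (0.617 m/s) = 42000 m / 0.617 m/s = 68070 s = 0.7879 d.
k_d L₀/(k_2−k_d) = 0.320×14.9/(1.50−0.320) = 4.768/1.180 = 4.041 mg/L.
e^(−k_d t) = e^(−0.320×0.7879) = 0.7772; e^(−k_2 t) = e^(−1.50×0.7879) = 0.3067.
D = 4.041 × (0.7772 − 0.3067) + 2.72 × 0.3067 = 1.901 + 0.8343 = 2.735 mg/L.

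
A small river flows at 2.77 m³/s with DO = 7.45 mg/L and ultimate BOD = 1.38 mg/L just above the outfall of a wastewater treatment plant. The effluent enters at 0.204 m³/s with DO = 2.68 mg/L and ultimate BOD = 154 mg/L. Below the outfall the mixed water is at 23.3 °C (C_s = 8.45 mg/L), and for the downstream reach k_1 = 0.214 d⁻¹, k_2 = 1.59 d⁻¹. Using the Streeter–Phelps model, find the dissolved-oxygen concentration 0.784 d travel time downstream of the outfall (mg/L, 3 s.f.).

Mixed DO = (2.77×7.45 + 0.204×2.68)/(2.77+0.204) = 21.18/2.974 = 7.123 mg/L.
Mixed L₀ = (2.77×1.38 + 0.204×154)/(2.974) = 35.24/2.974 = 11.85 mg/L.
Initial deficit D₀ = C_s − DO₀ = 8.45 − 7.123 = 1.327 mg/L.
D(0.784) = [0.214×11.85/(1.59−0.214)](e^(−0.214×0.784) − e^(−1.59×0.784)) + 1.327 e^(−1.59×0.784)
= 1.843 × (0.8455 − 0.2875) + 1.327 × 0.2875 = 1.410 mg/L.
DO = 8.45 − 1.410 = 7.040 mg/L.

DO ≈ 7.04 mg/L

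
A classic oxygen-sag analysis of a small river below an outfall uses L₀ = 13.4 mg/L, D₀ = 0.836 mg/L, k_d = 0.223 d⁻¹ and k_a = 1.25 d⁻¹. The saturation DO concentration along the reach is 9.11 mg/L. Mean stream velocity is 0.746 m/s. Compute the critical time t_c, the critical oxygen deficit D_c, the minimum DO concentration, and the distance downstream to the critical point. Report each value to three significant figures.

At the critical point dD/dt = 0, so k_d L₀ e^(−k_d t) = k_a D. Substituting D(t) from the Streeter–Phelps equation and solving for t gives
t_c = ln[(k_a/k_d)(1 − D₀(k_a−k_d)/(k_d L₀))] / (k_a−k_d).
Here k_a−k_d = 1.027 d⁻¹ and 1 − D₀(k_a−k_d)/(k_d L₀) = 1 − 0.836×1.027/(0.223×13.4) = 0.7127, so
t_c = ln(5.605 × 0.7127) / 1.027 = 1.385 / 1.027 = 1.349 d.
D_c = (k_d/k_a) L₀ e^(−k_d t_c) = (0.223/1.25) × 13.4 × e^(−0.223×1.349) = 0.1784 × 13.4 × 0.7403 = 1.770 mg/L.
Minimum DO = C_s − D_c = 9.11 − 1.770 = 7.340 mg/L.
x_c = v t_c = 0.746 m/s × 1.349 d × 86400 s/d = 86920 m ≈ 86.9 km.

t_c ≈ 1.35 d; D_c ≈ 1.77 mg/L; min DO ≈ 7.34 mg/L; x_c ≈ 86.9 km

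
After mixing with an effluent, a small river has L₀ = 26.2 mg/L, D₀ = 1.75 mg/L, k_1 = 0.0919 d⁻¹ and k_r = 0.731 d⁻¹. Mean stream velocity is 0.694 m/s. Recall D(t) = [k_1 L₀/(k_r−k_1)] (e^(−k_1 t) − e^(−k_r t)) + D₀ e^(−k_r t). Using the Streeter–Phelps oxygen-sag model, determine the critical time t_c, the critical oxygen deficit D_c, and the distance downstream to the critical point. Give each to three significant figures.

t_c = [1/(k_r−k_1)] ln[(k_r/k_1)(1 − D₀(k_r−k_1)/(k_1 L₀))]
= [1/(0.731−0.0919)] ln[(0.731/0.0919)(1 − 1.75×0.6391/(0.0919×26.2))]
= (1/0.6391) ln[7.954 × 0.5355] = 1.565 × ln(4.259) = 1.565 × 1.449 = 2.267 d.
D_c = (k_1/k_r) L₀ e^(−k_1 t_c) = (0.0919/0.731) × 26.2 × e^(−0.0919×2.267) = 0.1257 × 26.2 × 0.8119 = 2.674 mg/L.
x_c = v t_c = 0.694 m/s × 2.267 d × 86400 s/d = 136000 m ≈ 136 km.

t_c ≈ 2.27 d; D_c ≈ 2.67 mg/L; x_c ≈ 136 km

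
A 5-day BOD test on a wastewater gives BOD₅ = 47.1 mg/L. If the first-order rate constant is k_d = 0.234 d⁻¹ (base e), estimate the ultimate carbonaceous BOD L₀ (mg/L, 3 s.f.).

BOD₅ = L₀(1 − e^(−5k_d)) ⇒ L₀ = BOD₅ / (1 − e^(−5×0.234))
= 47.1 / (1 − 0.3104) = 47.1 / 0.6896 = 68.30 mg/L.

L₀ ≈ 68.3 mg/L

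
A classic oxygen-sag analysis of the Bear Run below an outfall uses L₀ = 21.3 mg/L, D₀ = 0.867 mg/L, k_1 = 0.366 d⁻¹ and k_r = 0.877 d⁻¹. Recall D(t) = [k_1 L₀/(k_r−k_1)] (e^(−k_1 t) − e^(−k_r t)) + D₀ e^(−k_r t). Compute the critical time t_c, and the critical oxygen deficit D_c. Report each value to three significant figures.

t_c ≈ 1.60 d; D_c ≈ 4.96 mg/L

With k_r/k_1 = 2.396 and 1 − D₀(k_r−k_1)/(k_1 L₀) = 0.9432,
t_c = ln(2.396 × 0.9432) / (0.877 − 0.366) = ln(2.260) / 0.5110 = 0.8154/0.5110 = 1.596 d.
L(t_c) = L₀ e^(−k_1 t_c) = 21.3 × 0.5577 = 11.88 mg/L, and at the critical point k_r D_c = k_1 L, so D_c = (0.366/0.877) × 11.88 = 4.957 mg/L.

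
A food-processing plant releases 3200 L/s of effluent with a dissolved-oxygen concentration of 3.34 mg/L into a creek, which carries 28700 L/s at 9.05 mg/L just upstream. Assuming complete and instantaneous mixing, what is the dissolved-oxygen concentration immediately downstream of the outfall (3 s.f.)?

Flow-weighted mixing: C = (Q_r C_r + Q_w C_w)/(Q_r + Q_w)
= (28700×9.05 + 3200×3.34)/(28700 + 3200) = 270400/31900 = 8.477 mg/L.

8.48 mg/L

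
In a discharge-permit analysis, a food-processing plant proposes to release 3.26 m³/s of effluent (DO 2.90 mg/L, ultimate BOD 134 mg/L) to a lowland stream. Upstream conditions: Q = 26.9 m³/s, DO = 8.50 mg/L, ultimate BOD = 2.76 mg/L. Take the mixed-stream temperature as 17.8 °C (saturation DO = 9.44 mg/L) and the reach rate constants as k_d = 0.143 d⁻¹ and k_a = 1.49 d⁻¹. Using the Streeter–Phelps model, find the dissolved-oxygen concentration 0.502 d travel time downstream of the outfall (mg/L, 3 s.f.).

Mixed DO = (26.9×8.50 + 3.26×2.90)/(26.9+3.26) = 238.1/30.16 = 7.895 mg/L.
Mixed L₀ = (26.9×2.76 + 3.26×134)/(30.16) = 511.1/30.16 = 16.95 mg/L.
Initial deficit D₀ = C_s − DO₀ = 9.44 − 7.895 = 1.545 mg/L.
D(0.502) = [0.143×16.95/(1.49−0.143)](e^(−0.143×0.502) − e^(−1.49×0.502)) + 1.545 e^(−1.49×0.502)
= 1.799 × (0.9307 − 0.4733) + 1.545 × 0.4733 = 1.554 mg/L.
DO = 9.44 − 1.554 = 7.886 mg/L.

DO ≈ 7.89 mg/L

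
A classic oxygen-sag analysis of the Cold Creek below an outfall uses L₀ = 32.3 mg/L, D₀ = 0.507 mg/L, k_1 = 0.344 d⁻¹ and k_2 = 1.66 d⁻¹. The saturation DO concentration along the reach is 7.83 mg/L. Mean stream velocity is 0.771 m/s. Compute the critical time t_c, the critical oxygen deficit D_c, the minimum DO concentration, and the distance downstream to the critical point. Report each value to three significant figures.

At the critical point dD/dt = 0, so k_1 L₀ e^(−k_1 t) = k_2 D. Substituting D(t) from the Streeter–Phelps equation and solving for t gives
t_c = ln[(k_2/k_1)(1 − D₀(k_2−k_1)/(k_1 L₀))] / (k_2−k_1).
Here k_2−k_1 = 1.316 d⁻¹ and 1 − D₀(k_2−k_1)/(k_1 L₀) = 1 − 0.507×1.316/(0.344×32.3) = 0.9400, so
t_c = ln(4.826 × 0.9400) / 1.316 = 1.512 / 1.316 = 1.149 d.
D_c = (k_1/k_2) L₀ e^(−k_1 t_c) = (0.344/1.66) × 32.3 × e^(−0.344×1.149) = 0.2072 × 32.3 × 0.6735 = 4.508 mg/L.
Minimum DO = C_s − D_c = 7.83 − 4.508 = 3.322 mg/L.
x_c = v t_c = 0.771 m/s × 1.149 d × 86400 s/d = 76540 m ≈ 76.5 km.

t_c ≈ 1.15 d; D_c ≈ 4.51 mg/L; min DO ≈ 3.32 mg/L; x_c ≈ 76.5 km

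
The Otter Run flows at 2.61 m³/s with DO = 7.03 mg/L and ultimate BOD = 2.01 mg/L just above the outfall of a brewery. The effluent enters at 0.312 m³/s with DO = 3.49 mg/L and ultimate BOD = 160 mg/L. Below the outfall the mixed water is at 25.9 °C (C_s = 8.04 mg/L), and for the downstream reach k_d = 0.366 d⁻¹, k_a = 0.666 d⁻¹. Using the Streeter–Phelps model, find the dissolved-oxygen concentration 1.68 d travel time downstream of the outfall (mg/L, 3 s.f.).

Mixed DO = (2.61×7.03 + 0.312×3.49)/(2.61+0.312) = 19.44/2.922 = 6.652 mg/L.
Mixed L₀ = (2.61×2.01 + 0.312×160)/(2.922) = 55.17/2.922 = 18.88 mg/L.
Initial deficit D₀ = C_s − DO₀ = 8.04 − 6.652 = 1.388 mg/L.
D(1.68) = [0.366×18.88/(0.666−0.366)](e^(−0.366×1.68) − e^(−0.666×1.68)) + 1.388 e^(−0.666×1.68)
= 23.03 × (0.5407 − 0.3266) + 1.388 × 0.3266 = 5.384 mg/L.
DO = 8.04 − 5.384 = 2.656 mg/L.

DO ≈ 2.66 mg/L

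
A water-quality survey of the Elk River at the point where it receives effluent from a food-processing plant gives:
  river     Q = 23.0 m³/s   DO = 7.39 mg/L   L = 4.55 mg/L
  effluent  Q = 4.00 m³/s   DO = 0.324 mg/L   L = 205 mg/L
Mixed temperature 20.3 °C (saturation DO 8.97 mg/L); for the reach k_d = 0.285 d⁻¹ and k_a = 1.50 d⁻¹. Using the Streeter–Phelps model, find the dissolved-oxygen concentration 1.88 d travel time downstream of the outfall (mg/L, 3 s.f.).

DO ≈ 4.59 mg/L

Mixed DO = (23.0×7.39 + 4.00×0.324)/(23.0+4.00) = 171.3/27.00 = 6.343 mg/L.
Mixed L₀ = (23.0×4.55 + 4.00×205)/(27.00) = 924.6/27.00 = 34.25 mg/L.
Initial deficit D₀ = C_s − DO₀ = 8.97 − 6.343 = 2.627 mg/L.
D(1.88) = [0.285×34.25/(1.50−0.285)](e^(−0.285×1.88) − e^(−1.50×1.88)) + 2.627 e^(−1.50×1.88)
= 8.033 × (0.5852 − 0.05961) + 2.627 × 0.05961 = 4.379 mg/L.
DO = 8.97 − 4.379 = 4.591 mg/L.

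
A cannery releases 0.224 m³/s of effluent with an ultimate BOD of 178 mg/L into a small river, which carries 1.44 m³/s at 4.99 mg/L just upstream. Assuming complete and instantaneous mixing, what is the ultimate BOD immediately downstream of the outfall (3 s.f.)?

28.3 mg/L

Flow-weighted mixing: C = (Q_r C_r + Q_w C_w)/(Q_r + Q_w)
= (1.44×4.99 + 0.224×178)/(1.44 + 0.224) = 47.06/1.664 = 28.28 mg/L.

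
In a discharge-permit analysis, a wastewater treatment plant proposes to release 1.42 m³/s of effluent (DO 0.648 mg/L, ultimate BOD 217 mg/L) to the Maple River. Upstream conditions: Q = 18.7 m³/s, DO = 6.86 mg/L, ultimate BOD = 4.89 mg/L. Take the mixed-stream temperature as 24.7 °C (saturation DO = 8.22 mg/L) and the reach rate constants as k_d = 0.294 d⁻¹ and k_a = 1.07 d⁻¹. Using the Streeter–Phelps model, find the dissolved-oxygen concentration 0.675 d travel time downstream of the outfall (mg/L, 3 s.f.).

DO ≈ 4.83 mg/L

Mixed DO = (18.7×6.86 + 1.42×0.648)/(18.7+1.42) = 129.2/20.12 = 6.422 mg/L.
Mixed L₀ = (18.7×4.89 + 1.42×217)/(20.12) = 399.6/20.12 = 19.86 mg/L.
Initial deficit D₀ = C_s − DO₀ = 8.22 − 6.422 = 1.798 mg/L.
D(0.675) = [0.294×19.86/(1.07−0.294)](e^(−0.294×0.675) − e^(−1.07×0.675)) + 1.798 e^(−1.07×0.675)
= 7.524 × (0.8200 − 0.4857) + 1.798 × 0.4857 = 3.389 mg/L.
DO = 8.22 − 3.389 = 4.831 mg/L.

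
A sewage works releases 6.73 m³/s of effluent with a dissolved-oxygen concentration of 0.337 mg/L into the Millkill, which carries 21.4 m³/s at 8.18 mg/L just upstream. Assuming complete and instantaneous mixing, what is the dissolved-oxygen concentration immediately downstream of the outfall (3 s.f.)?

6.30 mg/L

Flow-weighted mixing: C = (Q_r C_r + Q_w C_w)/(Q_r + Q_w)
= (21.4×8.18 + 6.73×0.337)/(21.4 + 6.73) = 177.3/28.13 = 6.304 mg/L.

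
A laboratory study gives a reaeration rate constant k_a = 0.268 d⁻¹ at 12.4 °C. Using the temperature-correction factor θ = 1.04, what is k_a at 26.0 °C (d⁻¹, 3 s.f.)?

k_a(T₂) = k_a(T₁) · θ^(T₂−T₁) = 0.268 × 1.04^(26.0−12.4)
= 0.268 × 1.04^13.6 = 0.268 × 1.705 = 0.4569 d⁻¹.

k_a ≈ 0.457 d⁻¹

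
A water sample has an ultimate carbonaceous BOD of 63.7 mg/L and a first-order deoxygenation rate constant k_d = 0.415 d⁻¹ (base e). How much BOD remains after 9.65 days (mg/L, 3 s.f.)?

L_t = L₀ e^(−k_d t) = 63.7 × e^(−0.415×9.65) = 63.7 × 0.01823 = 1.161 mg/L.

L ≈ 1.16 mg/L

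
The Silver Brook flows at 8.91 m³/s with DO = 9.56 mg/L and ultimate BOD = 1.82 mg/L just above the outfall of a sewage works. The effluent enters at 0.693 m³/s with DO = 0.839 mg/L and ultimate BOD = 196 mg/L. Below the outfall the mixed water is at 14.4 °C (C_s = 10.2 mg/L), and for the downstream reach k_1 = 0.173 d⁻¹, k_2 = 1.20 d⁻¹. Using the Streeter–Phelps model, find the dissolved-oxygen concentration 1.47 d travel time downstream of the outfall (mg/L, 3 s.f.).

DO ≈ 8.37 mg/L

Mixed DO = (8.91×9.56 + 0.693×0.839)/(8.91+0.693) = 85.76/9.603 = 8.931 mg/L.
Mixed L₀ = (8.91×1.82 + 0.693×196)/(9.603) = 152.0/9.603 = 15.83 mg/L.
Initial deficit D₀ = C_s − DO₀ = 10.2 − 8.931 = 1.269 mg/L.
D(1.47) = [0.173×15.83/(1.20−0.173)](e^(−0.173×1.47) − e^(−1.20×1.47)) + 1.269 e^(−1.20×1.47)
= 2.667 × (0.7755 − 0.1714) + 1.269 × 0.1714 = 1.829 mg/L.
DO = 10.2 − 1.829 = 8.371 mg/L.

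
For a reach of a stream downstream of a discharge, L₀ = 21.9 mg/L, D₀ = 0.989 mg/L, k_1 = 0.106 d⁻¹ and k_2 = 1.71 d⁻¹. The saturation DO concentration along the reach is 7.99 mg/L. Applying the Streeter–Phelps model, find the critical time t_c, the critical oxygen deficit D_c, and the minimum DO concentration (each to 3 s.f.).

At the critical point dD/dt = 0, so k_1 L₀ e^(−k_1 t) = k_2 D. Substituting D(t) from the Streeter–Phelps equation and solving for t gives
t_c = ln[(k_2/k_1)(1 − D₀(k_2−k_1)/(k_1 L₀))] / (k_2−k_1).
Here k_2−k_1 = 1.604 d⁻¹ and 1 − D₀(k_2−k_1)/(k_1 L₀) = 1 − 0.989×1.604/(0.106×21.9) = 0.3166, so
t_c = ln(16.13 × 0.3166) / 1.604 = 1.631 / 1.604 = 1.017 d.
L(t_c) = L₀ e^(−k_1 t_c) = 21.9 × 0.8978 = 19.66 mg/L, and at the critical point k_2 D_c = k_1 L, so D_c = (0.106/1.71) × 19.66 = 1.219 mg/L.
Minimum DO = C_s − D_c = 7.99 − 1.219 = 6.771 mg/L.

t_c ≈ 1.02 d; D_c ≈ 1.22 mg/L; min DO ≈ 6.77 mg/L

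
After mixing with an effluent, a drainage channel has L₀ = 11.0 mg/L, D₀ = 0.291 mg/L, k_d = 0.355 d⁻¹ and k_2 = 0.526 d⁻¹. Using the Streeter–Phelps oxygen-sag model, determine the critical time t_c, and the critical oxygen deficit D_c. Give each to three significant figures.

t_c ≈ 2.22 d; D_c ≈ 3.37 mg/L

At the critical point dD/dt = 0, so k_d L₀ e^(−k_d t) = k_2 D. Substituting D(t) from the Streeter–Phelps equation and solving for t gives
t_c = ln[(k_2/k_d)(1 − D₀(k_2−k_d)/(k_d L₀))] / (k_2−k_d).
Here k_2−k_d = 0.1710 d⁻¹ and 1 − D₀(k_2−k_d)/(k_d L₀) = 1 − 0.291×0.1710/(0.355×11.0) = 0.9873, so
t_c = ln(1.482 × 0.9873) / 0.1710 = 0.3804 / 0.1710 = 2.224 d.
D_c = (k_d/k_2) L₀ e^(−k_d t_c) = (0.355/0.526) × 11.0 × e^(−0.355×2.224) = 0.6749 × 11.0 × 0.4540 = 3.371 mg/L.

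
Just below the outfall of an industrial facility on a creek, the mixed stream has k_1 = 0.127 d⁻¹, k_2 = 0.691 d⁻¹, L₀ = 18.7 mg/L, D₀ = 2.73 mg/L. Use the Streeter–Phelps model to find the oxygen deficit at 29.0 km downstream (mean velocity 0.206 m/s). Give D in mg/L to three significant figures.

Travel time t = x/v = 29.0 km / (0.206 m/s) = 29000 m / 0.206 m/s = 140800 s = 1.629 d.
k_1 L₀/(k_2−k_1) = 0.127×18.7/(0.691−0.127) = 2.375/0.5640 = 4.211 mg/L.
e^(−k_1 t) = e^(−0.127×1.629) = 0.8131; e^(−k_2 t) = e^(−0.691×1.629) = 0.3244.
D = 4.211 × (0.8131 − 0.3244) + 2.73 × 0.3244 = 2.058 + 0.8855 = 2.943 mg/L.

D ≈ 2.94 mg/L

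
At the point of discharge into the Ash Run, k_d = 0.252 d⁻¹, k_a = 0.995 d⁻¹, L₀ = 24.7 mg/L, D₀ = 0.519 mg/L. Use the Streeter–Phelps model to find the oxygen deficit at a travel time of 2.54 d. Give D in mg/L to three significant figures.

k_d L₀/(k_a−k_d) = 0.252×24.7/(0.995−0.252) = 6.224/0.7430 = 8.377 mg/L.
e^(−k_d t) = e^(−0.252×2.540) = 0.5273; e^(−k_a t) = e^(−0.995×2.540) = 0.07987.
D = 8.377 × (0.5273 − 0.07987) + 0.519 × 0.07987 = 3.748 + 0.04145 = 3.789 mg/L.

D ≈ 3.79 mg/L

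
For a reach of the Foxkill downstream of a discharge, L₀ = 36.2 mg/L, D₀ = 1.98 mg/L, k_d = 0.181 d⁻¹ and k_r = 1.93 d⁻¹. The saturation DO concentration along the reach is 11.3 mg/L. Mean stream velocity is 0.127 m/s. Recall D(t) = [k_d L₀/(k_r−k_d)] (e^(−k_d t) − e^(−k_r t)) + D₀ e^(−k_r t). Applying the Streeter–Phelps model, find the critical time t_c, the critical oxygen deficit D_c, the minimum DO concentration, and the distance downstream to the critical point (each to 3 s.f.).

t_c ≈ 0.923 d; D_c ≈ 2.87 mg/L; min DO ≈ 8.43 mg/L; x_c ≈ 10.1 km

t_c = [1/(k_r−k_d)] ln[(k_r/k_d)(1 − D₀(k_r−k_d)/(k_d L₀))]
= [1/(1.93−0.181)] ln[(1.93/0.181)(1 − 1.98×1.749/(0.181×36.2))]
= (1/1.749) ln[10.66 × 0.4715] = 0.5718 × ln(5.027) = 0.5718 × 1.615 = 0.9233 d.
D_c = (k_d/k_r) L₀ e^(−k_d t_c) = (0.181/1.93) × 36.2 × e^(−0.181×0.9233) = 0.09378 × 36.2 × 0.8461 = 2.872 mg/L.
Minimum DO = C_s − D_c = 11.3 − 2.872 = 8.428 mg/L.
x_c = v t_c = 0.127 m/s × 0.9233 d × 86400 s/d = 10130 m ≈ 10.1 km.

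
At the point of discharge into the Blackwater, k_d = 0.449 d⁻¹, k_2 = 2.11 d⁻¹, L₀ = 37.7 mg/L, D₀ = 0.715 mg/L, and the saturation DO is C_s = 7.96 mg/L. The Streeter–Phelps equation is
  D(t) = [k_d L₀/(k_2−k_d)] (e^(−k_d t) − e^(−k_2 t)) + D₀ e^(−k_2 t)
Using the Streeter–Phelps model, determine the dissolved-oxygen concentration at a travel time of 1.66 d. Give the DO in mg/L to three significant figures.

k_d L₀/(k_2−k_d) = 0.449×37.7/(2.11−0.449) = 16.93/1.661 = 10.19 mg/L.
e^(−k_d t) = e^(−0.449×1.660) = 0.4746; e^(−k_2 t) = e^(−2.11×1.660) = 0.03012.
D = 10.19 × (0.4746 − 0.03012) + 0.715 × 0.03012 = 4.529 + 0.02154 = 4.551 mg/L.
DO = C_s − D = 7.96 − 4.551 = 3.409 mg/L.

DO ≈ 3.41 mg/L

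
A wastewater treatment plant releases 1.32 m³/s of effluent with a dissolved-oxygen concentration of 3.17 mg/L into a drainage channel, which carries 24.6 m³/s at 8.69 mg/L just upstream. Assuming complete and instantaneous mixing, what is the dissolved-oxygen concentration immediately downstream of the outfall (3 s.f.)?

8.41 mg/L

Flow-weighted mixing: C = (Q_r C_r + Q_w C_w)/(Q_r + Q_w)
= (24.6×8.69 + 1.32×3.17)/(24.6 + 1.32) = 218.0/25.92 = 8.409 mg/L.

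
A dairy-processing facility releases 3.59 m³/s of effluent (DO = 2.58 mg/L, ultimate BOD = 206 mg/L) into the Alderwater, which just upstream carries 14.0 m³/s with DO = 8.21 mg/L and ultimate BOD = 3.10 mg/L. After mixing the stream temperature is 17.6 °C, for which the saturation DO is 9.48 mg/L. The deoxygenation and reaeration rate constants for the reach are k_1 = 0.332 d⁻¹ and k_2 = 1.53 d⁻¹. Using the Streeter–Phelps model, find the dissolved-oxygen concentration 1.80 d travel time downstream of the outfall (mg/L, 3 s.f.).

DO ≈ 3.33 mg/L

Mixed DO = (14.0×8.21 + 3.59×2.58)/(14.0+3.59) = 124.2/17.59 = 7.061 mg/L.
Mixed L₀ = (14.0×3.10 + 3.59×206)/(17.59) = 782.9/17.59 = 44.51 mg/L.
Initial deficit D₀ = C_s − DO₀ = 9.48 − 7.061 = 2.419 mg/L.
D(1.80) = [0.332×44.51/(1.53−0.332)](e^(−0.332×1.80) − e^(−1.53×1.80)) + 2.419 e^(−1.53×1.80)
= 12.34 × (0.5501 − 0.06367) + 2.419 × 0.06367 = 6.155 mg/L.
DO = 9.48 − 6.155 = 3.325 mg/L.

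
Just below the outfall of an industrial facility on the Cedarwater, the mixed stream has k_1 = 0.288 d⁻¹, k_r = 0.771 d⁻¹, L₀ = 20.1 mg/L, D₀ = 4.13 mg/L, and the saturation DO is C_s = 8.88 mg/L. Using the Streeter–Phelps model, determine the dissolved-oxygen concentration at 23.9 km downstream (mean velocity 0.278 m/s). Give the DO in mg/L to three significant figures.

Travel time t = x/v = 23.9 km / (0.278 m/s) = 23900 m / 0.278 m/s = 85970 s = 0.9950 d.
k_1 L₀/(k_r−k_1) = 0.288×20.1/(0.771−0.288) = 5.789/0.4830 = 11.99 mg/L.
e^(−k_1 t) = e^(−0.288×0.9950) = 0.7508; e^(−k_r t) = e^(−0.771×0.9950) = 0.4643.
D = 11.99 × (0.7508 − 0.4643) + 4.13 × 0.4643 = 3.434 + 1.918 = 5.352 mg/L.
DO = C_s − D = 8.88 − 5.352 = 3.528 mg/L.

DO ≈ 3.53 mg/L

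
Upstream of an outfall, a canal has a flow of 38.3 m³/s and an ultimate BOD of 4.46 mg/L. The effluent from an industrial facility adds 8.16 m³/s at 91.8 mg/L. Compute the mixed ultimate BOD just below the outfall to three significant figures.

Flow-weighted mixing: C = (Q_r C_r + Q_w C_w)/(Q_r + Q_w)
= (38.3×4.46 + 8.16×91.8)/(38.3 + 8.16) = 919.9/46.46 = 19.80 mg/L.

19.8 mg/L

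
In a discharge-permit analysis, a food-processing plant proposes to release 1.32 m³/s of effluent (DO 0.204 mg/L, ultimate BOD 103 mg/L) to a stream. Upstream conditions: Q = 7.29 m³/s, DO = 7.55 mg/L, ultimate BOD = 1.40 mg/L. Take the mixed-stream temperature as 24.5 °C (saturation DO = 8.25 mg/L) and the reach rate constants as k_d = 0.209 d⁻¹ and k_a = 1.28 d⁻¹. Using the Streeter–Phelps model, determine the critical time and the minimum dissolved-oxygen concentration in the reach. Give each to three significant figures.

t_c ≈ 0.944 d; minimum DO ≈ 5.97 mg/L

Mixed DO = (7.29×7.55 + 1.32×0.204)/(7.29+1.32) = 55.31/8.610 = 6.424 mg/L.
Mixed L₀ = (7.29×1.40 + 1.32×103)/(8.610) = 146.2/8.610 = 16.98 mg/L.
Initial deficit D₀ = C_s − DO₀ = 8.25 − 6.424 = 1.826 mg/L.
t_c = (1/1.071) ln[(1.28/0.209)(1 − 1.826×1.071/(0.209×16.98))] = 0.9337 × ln(2.748) = 0.9440 d.
D_c = (0.209/1.28) × 16.98 × e^(−0.209×0.9440) = 0.1633 × 16.98 × 0.8210 = 2.276 mg/L.
Minimum DO = 8.25 − 2.276 = 5.974 mg/L.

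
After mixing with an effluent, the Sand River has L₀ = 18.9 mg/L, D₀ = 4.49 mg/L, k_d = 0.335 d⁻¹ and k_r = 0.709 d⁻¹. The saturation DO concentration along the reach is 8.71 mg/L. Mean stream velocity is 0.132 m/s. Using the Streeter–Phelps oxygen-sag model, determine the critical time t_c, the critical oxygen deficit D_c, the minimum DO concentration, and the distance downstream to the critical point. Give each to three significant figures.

With k_r/k_d = 2.116 and 1 − D₀(k_r−k_d)/(k_d L₀) = 0.7348,
t_c = ln(2.116 × 0.7348) / (0.709 − 0.335) = ln(1.555) / 0.3740 = 0.4415/0.3740 = 1.181 d.
L(t_c) = L₀ e^(−k_d t_c) = 18.9 × 0.6733 = 12.73 mg/L, and at the critical point k_r D_c = k_d L, so D_c = (0.335/0.709) × 12.73 = 6.013 mg/L.
Minimum DO = C_s − D_c = 8.71 − 6.013 = 2.697 mg/L.
x_c = v t_c = 0.132 m/s × 1.181 d × 86400 s/d = 13460 m ≈ 13.5 km.

t_c ≈ 1.18 d; D_c ≈ 6.01 mg/L; min DO ≈ 2.70 mg/L; x_c ≈ 13.5 km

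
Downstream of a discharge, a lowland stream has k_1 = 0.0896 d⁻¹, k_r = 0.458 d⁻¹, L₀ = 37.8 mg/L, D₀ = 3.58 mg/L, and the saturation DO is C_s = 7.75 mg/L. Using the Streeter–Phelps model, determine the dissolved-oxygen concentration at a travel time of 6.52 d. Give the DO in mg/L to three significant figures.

DO ≈ 2.91 mg/L

k_1 L₀/(k_r−k_1) = 0.0896×37.8/(0.458−0.0896) = 3.387/0.3684 = 9.193 mg/L.
e^(−k_1 t) = e^(−0.0896×6.520) = 0.5576; e^(−k_r t) = e^(−0.458×6.520) = 0.05048.
D = 9.193 × (0.5576 − 0.05048) + 3.58 × 0.05048 = 4.662 + 0.1807 = 4.843 mg/L.
DO = C_s − D = 7.75 − 4.843 = 2.907 mg/L.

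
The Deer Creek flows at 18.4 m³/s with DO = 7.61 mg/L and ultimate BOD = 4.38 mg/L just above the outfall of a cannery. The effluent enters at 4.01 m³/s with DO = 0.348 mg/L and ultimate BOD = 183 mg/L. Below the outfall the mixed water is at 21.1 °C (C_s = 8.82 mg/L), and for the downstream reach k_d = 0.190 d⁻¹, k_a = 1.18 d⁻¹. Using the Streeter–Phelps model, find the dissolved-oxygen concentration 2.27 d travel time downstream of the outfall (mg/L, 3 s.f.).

Mixed DO = (18.4×7.61 + 4.01×0.348)/(18.4+4.01) = 141.4/22.41 = 6.311 mg/L.
Mixed L₀ = (18.4×4.38 + 4.01×183)/(22.41) = 814.4/22.41 = 36.34 mg/L.
Initial deficit D₀ = C_s − DO₀ = 8.82 − 6.311 = 2.509 mg/L.
D(2.27) = [0.190×36.34/(1.18−0.190)](e^(−0.190×2.27) − e^(−1.18×2.27)) + 2.509 e^(−1.18×2.27)
= 6.975 × (0.6497 − 0.06866) + 2.509 × 0.06866 = 4.225 mg/L.
DO = 8.82 − 4.225 = 4.595 mg/L.

DO ≈ 4.60 mg/L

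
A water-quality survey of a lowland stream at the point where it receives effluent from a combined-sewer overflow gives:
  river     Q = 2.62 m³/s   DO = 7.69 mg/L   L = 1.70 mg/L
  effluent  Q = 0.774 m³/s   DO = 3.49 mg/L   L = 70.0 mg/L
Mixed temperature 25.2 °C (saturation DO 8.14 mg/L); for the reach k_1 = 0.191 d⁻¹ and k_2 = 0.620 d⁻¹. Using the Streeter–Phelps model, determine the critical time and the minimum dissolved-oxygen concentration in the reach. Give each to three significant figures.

t_c ≈ 2.27 d; minimum DO ≈ 4.69 mg/L

Mixed DO = (2.62×7.69 + 0.774×3.49)/(2.62+0.774) = 22.85/3.394 = 6.732 mg/L.
Mixed L₀ = (2.62×1.70 + 0.774×70.0)/(3.394) = 58.63/3.394 = 17.28 mg/L.
Initial deficit D₀ = C_s − DO₀ = 8.14 − 6.732 = 1.408 mg/L.
t_c = (1/0.4290) ln[(0.620/0.191)(1 − 1.408×0.4290/(0.191×17.28))] = 2.331 × ln(2.652) = 2.273 d.
D_c = (0.191/0.620) × 17.28 × e^(−0.191×2.273) = 0.3081 × 17.28 × 0.6478 = 3.447 mg/L.
Minimum DO = 8.14 − 3.447 = 4.693 mg/L.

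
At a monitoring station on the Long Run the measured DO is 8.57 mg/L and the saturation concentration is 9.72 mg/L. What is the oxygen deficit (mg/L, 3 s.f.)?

D = C_s − C = 9.72 − 8.57 = 1.15 mg/L.

D ≈ 1.15 mg/L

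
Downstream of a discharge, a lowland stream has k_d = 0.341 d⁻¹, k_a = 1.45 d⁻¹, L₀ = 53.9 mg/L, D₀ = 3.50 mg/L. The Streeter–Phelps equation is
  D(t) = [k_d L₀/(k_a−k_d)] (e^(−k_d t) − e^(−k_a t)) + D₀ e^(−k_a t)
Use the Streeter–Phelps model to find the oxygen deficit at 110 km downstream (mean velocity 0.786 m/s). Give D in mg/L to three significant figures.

Travel time t = x/v = 110 km / (0.786 m/s) = 110000 m / 0.786 m/s = 139900 s = 1.620 d.
k_d L₀/(k_a−k_d) = 0.341×53.9/(1.45−0.341) = 18.38/1.109 = 16.57 mg/L.
e^(−k_d t) = e^(−0.341×1.620) = 0.5756; e^(−k_a t) = e^(−1.45×1.620) = 0.09549.
D = 16.57 × (0.5756 − 0.09549) + 3.50 × 0.09549 = 7.957 + 0.3342 = 8.291 mg/L.

D ≈ 8.29 mg/L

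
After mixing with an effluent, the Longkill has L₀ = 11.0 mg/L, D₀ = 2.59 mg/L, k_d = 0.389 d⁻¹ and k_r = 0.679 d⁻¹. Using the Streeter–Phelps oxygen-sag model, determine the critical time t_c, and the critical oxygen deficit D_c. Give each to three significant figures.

t_c = [1/(k_r−k_d)] ln[(k_r/k_d)(1 − D₀(k_r−k_d)/(k_d L₀))]
= [1/(0.679−0.389)] ln[(0.679/0.389)(1 − 2.59×0.2900/(0.389×11.0))]
= (1/0.2900) ln[1.746 × 0.8245] = 3.448 × ln(1.439) = 3.448 × 0.3640 = 1.255 d.
D_c = (k_d/k_r) L₀ e^(−k_d t_c) = (0.389/0.679) × 11.0 × e^(−0.389×1.255) = 0.5729 × 11.0 × 0.6137 = 3.867 mg/L.

t_c ≈ 1.26 d; D_c ≈ 3.87 mg/L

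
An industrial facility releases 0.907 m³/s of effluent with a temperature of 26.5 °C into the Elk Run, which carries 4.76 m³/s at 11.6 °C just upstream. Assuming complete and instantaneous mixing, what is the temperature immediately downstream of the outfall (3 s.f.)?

14.0 °C

Flow-weighted mixing: C = (Q_r C_r + Q_w C_w)/(Q_r + Q_w)
= (4.76×11.6 + 0.907×26.5)/(4.76 + 0.907) = 79.25/5.667 = 13.98 °C.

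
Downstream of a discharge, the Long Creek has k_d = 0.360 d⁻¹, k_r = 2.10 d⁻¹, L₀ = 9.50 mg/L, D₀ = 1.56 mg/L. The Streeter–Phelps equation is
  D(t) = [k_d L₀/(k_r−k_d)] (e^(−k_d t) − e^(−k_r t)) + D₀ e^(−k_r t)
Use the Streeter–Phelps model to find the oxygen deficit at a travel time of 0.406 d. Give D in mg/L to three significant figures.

k_d L₀/(k_r−k_d) = 0.360×9.50/(2.10−0.360) = 3.420/1.740 = 1.966 mg/L.
e^(−k_d t) = e^(−0.360×0.4060) = 0.8640; e^(−k_r t) = e^(−2.10×0.4060) = 0.4263.
D = 1.966 × (0.8640 − 0.4263) + 1.56 × 0.4263 = 0.8603 + 0.6650 = 1.525 mg/L.

D ≈ 1.53 mg/L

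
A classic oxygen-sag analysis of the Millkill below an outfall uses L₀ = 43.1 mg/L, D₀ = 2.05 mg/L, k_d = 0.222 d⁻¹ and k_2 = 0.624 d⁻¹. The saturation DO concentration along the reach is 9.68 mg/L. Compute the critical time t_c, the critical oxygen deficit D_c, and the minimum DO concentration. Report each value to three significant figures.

At the critical point dD/dt = 0, so k_d L₀ e^(−k_d t) = k_2 D. Substituting D(t) from the Streeter–Phelps equation and solving for t gives
t_c = ln[(k_2/k_d)(1 − D₀(k_2−k_d)/(k_d L₀))] / (k_2−k_d).
Here k_2−k_d = 0.4020 d⁻¹ and 1 − D₀(k_2−k_d)/(k_d L₀) = 1 − 2.05×0.4020/(0.222×43.1) = 0.9139, so
t_c = ln(2.811 × 0.9139) / 0.4020 = 0.9434 / 0.4020 = 2.347 d.
D_c = (k_d/k_2) L₀ e^(−k_d t_c) = (0.222/0.624) × 43.1 × e^(−0.222×2.347) = 0.3558 × 43.1 × 0.5939 = 9.107 mg/L.
Minimum DO = C_s − D_c = 9.68 − 9.107 = 0.5728 mg/L.

t_c ≈ 2.35 d; D_c ≈ 9.11 mg/L; min DO ≈ 0.573 mg/L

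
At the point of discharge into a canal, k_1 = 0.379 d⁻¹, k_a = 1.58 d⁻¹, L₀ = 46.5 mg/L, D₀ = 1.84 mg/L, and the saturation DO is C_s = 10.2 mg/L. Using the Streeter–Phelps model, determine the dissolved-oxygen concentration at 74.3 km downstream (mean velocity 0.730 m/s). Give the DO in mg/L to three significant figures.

DO ≈ 2.81 mg/L

Travel time t = x/v = 74.3 km / (0.730 m/s) = 74300 m / 0.730 m/s = 101800 s = 1.178 d.
k_1 L₀/(k_a−k_1) = 0.379×46.5/(1.58−0.379) = 17.62/1.201 = 14.67 mg/L.
e^(−k_1 t) = e^(−0.379×1.178) = 0.6399; e^(−k_a t) = e^(−1.58×1.178) = 0.1555.
D = 14.67 × (0.6399 − 0.1555) + 1.84 × 0.1555 = 7.108 + 0.2861 = 7.394 mg/L.
DO = C_s − D = 10.2 − 7.394 = 2.806 mg/L.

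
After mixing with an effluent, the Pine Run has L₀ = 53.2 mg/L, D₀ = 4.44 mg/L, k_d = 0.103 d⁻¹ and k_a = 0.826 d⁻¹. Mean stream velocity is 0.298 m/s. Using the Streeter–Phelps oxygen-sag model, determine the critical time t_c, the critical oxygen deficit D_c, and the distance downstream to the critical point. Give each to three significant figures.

t_c = [1/(k_a−k_d)] ln[(k_a/k_d)(1 − D₀(k_a−k_d)/(k_d L₀))]
= [1/(0.826−0.103)] ln[(0.826/0.103)(1 − 4.44×0.7230/(0.103×53.2))]
= (1/0.7230) ln[8.019 × 0.4142] = 1.383 × ln(3.321) = 1.383 × 1.200 = 1.660 d.
L(t_c) = L₀ e^(−k_d t_c) = 53.2 × 0.8428 = 44.84 mg/L, and at the critical point k_a D_c = k_d L, so D_c = (0.103/0.826) × 44.84 = 5.591 mg/L.
x_c = v t_c = 0.298 m/s × 1.660 d × 86400 s/d = 42750 m ≈ 42.7 km.

t_c ≈ 1.66 d; D_c ≈ 5.59 mg/L; x_c ≈ 42.7 km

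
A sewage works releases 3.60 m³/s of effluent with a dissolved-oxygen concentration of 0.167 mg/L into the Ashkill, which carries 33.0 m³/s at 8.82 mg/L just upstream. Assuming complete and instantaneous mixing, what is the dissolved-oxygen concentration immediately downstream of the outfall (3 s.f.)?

7.97 mg/L

Flow-weighted mixing: C = (Q_r C_r + Q_w C_w)/(Q_r + Q_w)
= (33.0×8.82 + 3.60×0.167)/(33.0 + 3.60) = 291.7/36.60 = 7.969 mg/L.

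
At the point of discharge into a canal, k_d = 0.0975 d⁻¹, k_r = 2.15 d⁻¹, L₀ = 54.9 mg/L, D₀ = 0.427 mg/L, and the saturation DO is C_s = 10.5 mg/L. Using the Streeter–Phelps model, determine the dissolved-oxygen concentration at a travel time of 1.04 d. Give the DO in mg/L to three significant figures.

k_d L₀/(k_r−k_d) = 0.0975×54.9/(2.15−0.0975) = 5.353/2.052 = 2.608 mg/L.
e^(−k_d t) = e^(−0.0975×1.040) = 0.9036; e^(−k_r t) = e^(−2.15×1.040) = 0.1069.
D = 2.608 × (0.9036 − 0.1069) + 0.427 × 0.1069 = 2.078 + 0.04564 = 2.123 mg/L.
DO = C_s − D = 10.5 − 2.123 = 8.377 mg/L.

DO ≈ 8.38 mg/L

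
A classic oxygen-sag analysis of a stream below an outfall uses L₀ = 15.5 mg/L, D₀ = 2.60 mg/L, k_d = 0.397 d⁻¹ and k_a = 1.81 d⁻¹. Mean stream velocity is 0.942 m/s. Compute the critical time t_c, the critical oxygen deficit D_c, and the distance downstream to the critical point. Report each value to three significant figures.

t_c ≈ 0.430 d; D_c ≈ 2.87 mg/L; x_c ≈ 35.0 km

With k_a/k_d = 4.559 and 1 − D₀(k_a−k_d)/(k_d L₀) = 0.4030,
t_c = ln(4.559 × 0.4030) / (1.81 − 0.397) = ln(1.837) / 1.413 = 0.6083/1.413 = 0.4305 d.
D_c = (k_d/k_a) L₀ e^(−k_d t_c) = (0.397/1.81) × 15.5 × e^(−0.397×0.4305) = 0.2193 × 15.5 × 0.8429 = 2.866 mg/L.
x_c = v t_c = 0.942 m/s × 0.4305 d × 86400 s/d = 35040 m ≈ 35.0 km.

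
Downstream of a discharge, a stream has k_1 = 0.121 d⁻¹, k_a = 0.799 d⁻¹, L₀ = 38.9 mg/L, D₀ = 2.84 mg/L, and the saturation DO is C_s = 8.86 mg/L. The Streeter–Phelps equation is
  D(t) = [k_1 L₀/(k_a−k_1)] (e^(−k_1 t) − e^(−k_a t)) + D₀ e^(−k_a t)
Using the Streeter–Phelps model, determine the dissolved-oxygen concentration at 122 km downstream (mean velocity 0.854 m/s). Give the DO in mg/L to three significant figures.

DO ≈ 4.27 mg/L

Travel time t = x/v = 122 km / (0.854 m/s) = 122000 m / 0.854 m/s = 142900 s = 1.653 d.
k_1 L₀/(k_a−k_1) = 0.121×38.9/(0.799−0.121) = 4.707/0.6780 = 6.942 mg/L.
e^(−k_1 t) = e^(−0.121×1.653) = 0.8187; e^(−k_a t) = e^(−0.799×1.653) = 0.2668.
D = 6.942 × (0.8187 − 0.2668) + 2.84 × 0.2668 = 3.831 + 0.7578 = 4.589 mg/L.
DO = C_s − D = 8.86 − 4.589 = 4.271 mg/L.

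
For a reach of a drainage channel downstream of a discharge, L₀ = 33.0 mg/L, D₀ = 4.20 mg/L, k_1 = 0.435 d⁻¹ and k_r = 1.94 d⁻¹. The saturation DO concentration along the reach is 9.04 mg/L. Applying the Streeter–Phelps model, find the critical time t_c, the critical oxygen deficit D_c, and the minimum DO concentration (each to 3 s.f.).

With k_r/k_1 = 4.460 and 1 − D₀(k_r−k_1)/(k_1 L₀) = 0.5597,
t_c = ln(4.460 × 0.5597) / (1.94 − 0.435) = ln(2.496) / 1.505 = 0.9147/1.505 = 0.6078 d.
L(t_c) = L₀ e^(−k_1 t_c) = 33.0 × 0.7677 = 25.33 mg/L, and at the critical point k_r D_c = k_1 L, so D_c = (0.435/1.94) × 25.33 = 5.680 mg/L.
Minimum DO = C_s − D_c = 9.04 − 5.680 = 3.360 mg/L.

t_c ≈ 0.608 d; D_c ≈ 5.68 mg/L; min DO ≈ 3.36 mg/L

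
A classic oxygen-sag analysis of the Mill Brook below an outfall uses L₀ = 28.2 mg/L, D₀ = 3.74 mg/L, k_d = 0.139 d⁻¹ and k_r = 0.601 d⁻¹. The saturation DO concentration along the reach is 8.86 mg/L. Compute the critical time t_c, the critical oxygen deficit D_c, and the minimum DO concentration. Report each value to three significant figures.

t_c ≈ 1.91 d; D_c ≈ 5.00 mg/L; min DO ≈ 3.86 mg/L

With k_r/k_d = 4.324 and 1 − D₀(k_r−k_d)/(k_d L₀) = 0.5592,
t_c = ln(4.324 × 0.5592) / (0.601 − 0.139) = ln(2.418) / 0.4620 = 0.8829/0.4620 = 1.911 d.
L(t_c) = L₀ e^(−k_d t_c) = 28.2 × 0.7667 = 21.62 mg/L, and at the critical point k_r D_c = k_d L, so D_c = (0.139/0.601) × 21.62 = 5.001 mg/L.
Minimum DO = C_s − D_c = 8.86 − 5.001 = 3.859 mg/L.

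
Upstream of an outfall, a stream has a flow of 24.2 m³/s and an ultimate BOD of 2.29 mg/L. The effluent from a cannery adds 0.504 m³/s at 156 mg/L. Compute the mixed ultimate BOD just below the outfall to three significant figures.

5.43 mg/L

Flow-weighted mixing: C = (Q_r C_r + Q_w C_w)/(Q_r + Q_w)
= (24.2×2.29 + 0.504×156)/(24.2 + 0.504) = 134.0/24.70 = 5.426 mg/L.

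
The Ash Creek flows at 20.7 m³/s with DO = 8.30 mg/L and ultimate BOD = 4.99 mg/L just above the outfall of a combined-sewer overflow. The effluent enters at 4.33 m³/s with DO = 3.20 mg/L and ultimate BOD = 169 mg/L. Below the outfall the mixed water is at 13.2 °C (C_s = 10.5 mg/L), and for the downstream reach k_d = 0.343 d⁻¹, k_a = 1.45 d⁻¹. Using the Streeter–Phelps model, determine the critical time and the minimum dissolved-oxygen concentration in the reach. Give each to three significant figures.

Mixed DO = (20.7×8.30 + 4.33×3.20)/(20.7+4.33) = 185.7/25.03 = 7.418 mg/L.
Mixed L₀ = (20.7×4.99 + 4.33×169)/(25.03) = 835.1/25.03 = 33.36 mg/L.
Initial deficit D₀ = C_s − DO₀ = 10.5 − 7.418 = 3.082 mg/L.
t_c = (1/1.107) ln[(1.45/0.343)(1 − 3.082×1.107/(0.343×33.36))] = 0.9033 × ln(2.967) = 0.9824 d.
D_c = (0.343/1.45) × 33.36 × e^(−0.343×0.9824) = 0.2366 × 33.36 × 0.7139 = 5.634 mg/L.
Minimum DO = 10.5 − 5.634 = 4.866 mg/L.

t_c ≈ 0.982 d; minimum DO ≈ 4.87 mg/L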